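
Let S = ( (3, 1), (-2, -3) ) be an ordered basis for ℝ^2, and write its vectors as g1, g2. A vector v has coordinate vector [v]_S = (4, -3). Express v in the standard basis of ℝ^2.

(18, 13)

The coordinates say v = 4g1 - 3g2; adding the scaled basis vectors gives (18, 13).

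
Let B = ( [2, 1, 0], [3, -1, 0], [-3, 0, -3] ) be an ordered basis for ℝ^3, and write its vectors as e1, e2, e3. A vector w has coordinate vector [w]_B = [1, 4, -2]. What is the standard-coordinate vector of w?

w = M [w]_B, where M has columns e1, ..., e3.
Carrying out the matrix-vector product, w = [20, -3, 6].

[20, -3, 6]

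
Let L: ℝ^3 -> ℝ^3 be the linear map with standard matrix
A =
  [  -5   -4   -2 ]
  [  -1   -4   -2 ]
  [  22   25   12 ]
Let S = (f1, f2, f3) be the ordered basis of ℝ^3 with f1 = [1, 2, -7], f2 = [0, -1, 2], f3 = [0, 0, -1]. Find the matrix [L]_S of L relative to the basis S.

[[1, 0, 2], [-3, 0, 2], [-1, 1, 2]]

With P the matrix whose columns are f1, ..., f3, [L]_S = P^(-1) A P.
Column by column: L(f1) = A f1 = [1, 5, -12]; its S-coordinates [1, -3, -1] give column 1.
Continuing for each basis vector yields [L]_S = [[1, 0, 2], [-3, 0, 2], [-1, 1, 2]].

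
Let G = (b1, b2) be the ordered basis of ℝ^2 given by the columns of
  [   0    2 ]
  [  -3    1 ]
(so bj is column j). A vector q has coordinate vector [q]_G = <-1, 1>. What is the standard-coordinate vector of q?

<2, 4>

q = M [q]_G, where M has columns b1, b2.
Carrying out the matrix-vector product, q = <2, 4>.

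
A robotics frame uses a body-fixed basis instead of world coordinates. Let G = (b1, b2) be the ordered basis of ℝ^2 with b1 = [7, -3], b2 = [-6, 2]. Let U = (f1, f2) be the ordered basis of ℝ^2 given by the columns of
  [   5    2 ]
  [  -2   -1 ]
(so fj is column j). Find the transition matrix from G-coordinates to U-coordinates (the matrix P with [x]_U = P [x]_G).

Let M have columns bj and N have columns fj. Then for every x, N [x]_U = x = M [x]_G, so P = N^(-1) M.
Since det N = -1, N^(-1) has integer entries; multiplying gives P = [[1, -2], [1, 2]].

[[1, -2], [1, 2]]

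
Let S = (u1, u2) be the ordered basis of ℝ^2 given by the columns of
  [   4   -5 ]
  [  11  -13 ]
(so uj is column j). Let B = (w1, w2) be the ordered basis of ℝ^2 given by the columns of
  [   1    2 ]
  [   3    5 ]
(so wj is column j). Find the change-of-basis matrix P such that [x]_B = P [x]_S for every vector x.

[[2, -1], [1, -2]]

Let M have columns uj and N have columns wj. Then for every x, N [x]_B = x = M [x]_S, so P = N^(-1) M.
Since det N = -1, N^(-1) has integer entries; multiplying gives P = [[2, -1], [1, -2]].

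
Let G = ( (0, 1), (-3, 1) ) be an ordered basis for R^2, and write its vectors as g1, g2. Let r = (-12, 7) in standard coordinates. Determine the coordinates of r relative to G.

(3, 4)

[r]_G is the unique c with M c = r, where M has columns g1, g2.
System: 0c_1 - 3c_2 = -12, c_1 + c_2 = 7; solving gives c_1 = 3, c_2 = 4.
Check: 3g1 + 4g2 = (-12, 7).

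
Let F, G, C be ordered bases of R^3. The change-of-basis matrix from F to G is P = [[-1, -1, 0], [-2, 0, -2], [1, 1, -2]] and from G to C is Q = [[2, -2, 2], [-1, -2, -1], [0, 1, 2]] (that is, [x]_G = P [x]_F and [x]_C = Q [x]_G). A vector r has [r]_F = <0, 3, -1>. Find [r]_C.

<0, -6, 12>

First [r]_G = P [r]_F = <-3, 2, 5>.
Then [r]_C = Q [r]_G = <0, -6, 12>.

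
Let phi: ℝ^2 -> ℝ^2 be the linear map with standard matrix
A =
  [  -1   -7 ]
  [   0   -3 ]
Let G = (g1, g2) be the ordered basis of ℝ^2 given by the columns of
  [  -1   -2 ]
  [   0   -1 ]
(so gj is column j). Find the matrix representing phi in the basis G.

With P the matrix whose columns are g1, g2, [phi]_G = P^(-1) A P.
Column by column: phi(g1) = A g1 = [1, 0]; its G-coordinates [-1, 0] give column 1.
Continuing for each basis vector yields [phi]_G = [[-1, -3], [0, -3]].

[[-1, -3], [0, -3]]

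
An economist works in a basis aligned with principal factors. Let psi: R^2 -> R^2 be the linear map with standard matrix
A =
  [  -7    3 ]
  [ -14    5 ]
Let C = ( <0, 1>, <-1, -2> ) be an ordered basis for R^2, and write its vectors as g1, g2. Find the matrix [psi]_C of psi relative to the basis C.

[[-1, 2], [-3, -1]]

The j-th column of [psi]_C is [psi(gj)]_C.
psi(g1) = A g1 = <3, 5> = -g1 - 3g2, so column 1 is <-1, -3>.
Repeating for g2 and assembling the columns gives [[-1, 2], [-3, -1]].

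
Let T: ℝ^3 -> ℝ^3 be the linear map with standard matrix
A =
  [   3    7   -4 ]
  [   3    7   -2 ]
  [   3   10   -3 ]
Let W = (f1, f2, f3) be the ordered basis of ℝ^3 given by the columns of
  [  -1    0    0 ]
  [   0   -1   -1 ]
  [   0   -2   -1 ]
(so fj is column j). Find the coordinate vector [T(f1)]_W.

[3, 0, 3]

Column 1 of [T]_W is the W-coordinate vector of T(f1).
In standard coordinates T(f1) = A f1 = [-3, -3, -3].
Converting to W: [-3, -3, -3] = 3f1 + 0·f2 + 3f3, so the coordinate vector is [3, 0, 3].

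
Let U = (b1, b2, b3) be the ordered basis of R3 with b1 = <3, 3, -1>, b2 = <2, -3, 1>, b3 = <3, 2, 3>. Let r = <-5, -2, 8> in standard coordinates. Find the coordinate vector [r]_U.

We seek scalars with c_1 b1 + ... + c_3 b3 = r; equivalently solve M c = r where the columns of M are b1, ..., b3.
Row-reducing the augmented matrix [M | r] gives c = (-3, -1, 2).
Check: -3b1 - b2 + 2b3 = <-5, -2, 8>.

<-3, -1, 2>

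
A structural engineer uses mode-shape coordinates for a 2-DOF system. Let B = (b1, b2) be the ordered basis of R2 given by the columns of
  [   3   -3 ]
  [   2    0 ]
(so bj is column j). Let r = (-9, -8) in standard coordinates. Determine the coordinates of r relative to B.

(-4, -1)

[r]_B is the unique c with M c = r, where M has columns b1, b2.
System: 3c_1 - 3c_2 = -9, 2c_1 + 0c_2 = -8; solving gives c_1 = -4, c_2 = -1.
Check: -4b1 - b2 = (-9, -8).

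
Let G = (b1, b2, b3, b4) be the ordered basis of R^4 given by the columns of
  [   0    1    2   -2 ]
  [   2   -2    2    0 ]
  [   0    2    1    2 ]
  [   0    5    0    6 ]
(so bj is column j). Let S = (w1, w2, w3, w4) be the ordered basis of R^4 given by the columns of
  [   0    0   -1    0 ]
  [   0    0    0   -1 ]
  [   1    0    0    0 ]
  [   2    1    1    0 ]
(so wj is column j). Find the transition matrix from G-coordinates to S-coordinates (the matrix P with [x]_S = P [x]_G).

[[0, 2, 1, 2], [0, 2, 0, 0], [0, -1, -2, 2], [-2, 2, -2, 0]]

Column j of P is [bj]_S, since P maps G-coordinates to S-coordinates.
Expressing b1 in S: b1 = 0·w1 + 0·w2 + 0·w3 - 2w4, so column 1 of P is <0, 0, 0, -2>.
Doing the same for each bj gives P = [[0, 2, 1, 2], [0, 2, 0, 0], [0, -1, -2, 2], [-2, 2, -2, 0]].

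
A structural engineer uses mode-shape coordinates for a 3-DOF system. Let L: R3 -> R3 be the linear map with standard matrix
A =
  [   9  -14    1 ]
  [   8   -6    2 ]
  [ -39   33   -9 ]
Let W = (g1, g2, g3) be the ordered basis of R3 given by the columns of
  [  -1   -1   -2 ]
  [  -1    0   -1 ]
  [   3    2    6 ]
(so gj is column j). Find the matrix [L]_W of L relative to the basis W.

[[-3, 1, 1], [-3, 0, 3], [-1, 3, -3]]

Let P have columns g1, ..., g3. Then [L]_W = P^(-1) A P.
Here det P = -1, so P^(-1) is integer; computing A P first and then P^(-1)(A P) gives [[-3, 1, 1], [-3, 0, 3], [-1, 3, -3]].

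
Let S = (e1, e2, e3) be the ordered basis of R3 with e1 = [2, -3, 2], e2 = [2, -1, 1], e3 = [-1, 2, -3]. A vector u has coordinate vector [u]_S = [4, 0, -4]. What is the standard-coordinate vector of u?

The coordinates say u = 4e1 + 0·e2 - 4e3; adding the scaled basis vectors gives [12, -20, 20].

[12, -20, 20]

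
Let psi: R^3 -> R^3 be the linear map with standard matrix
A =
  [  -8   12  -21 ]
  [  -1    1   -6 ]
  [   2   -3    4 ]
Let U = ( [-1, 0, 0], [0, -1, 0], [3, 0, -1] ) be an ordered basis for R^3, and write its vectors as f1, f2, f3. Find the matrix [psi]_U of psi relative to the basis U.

[[-2, 3, -3], [-1, 1, -3], [2, -3, -2]]

The j-th column of [psi]_U is [psi(fj)]_U.
psi(f1) = A f1 = [8, 1, -2] = -2f1 - f2 + 2f3, so column 1 is [-2, -1, 2].
Repeating for f2, f3 and assembling the columns gives [[-2, 3, -3], [-1, 1, -3], [2, -3, -2]].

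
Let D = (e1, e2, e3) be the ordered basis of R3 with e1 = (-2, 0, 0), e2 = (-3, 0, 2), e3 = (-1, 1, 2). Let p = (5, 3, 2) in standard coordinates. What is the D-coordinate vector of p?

(-1, -2, 3)

We seek scalars with c_1 e1 + ... + c_3 e3 = p; equivalently solve M c = p where the columns of M are e1, ..., e3.
Gaussian elimination on [M | p] yields c = (-1, -2, 3).
Check: -e1 - 2e2 + 3e3 = (5, 3, 2).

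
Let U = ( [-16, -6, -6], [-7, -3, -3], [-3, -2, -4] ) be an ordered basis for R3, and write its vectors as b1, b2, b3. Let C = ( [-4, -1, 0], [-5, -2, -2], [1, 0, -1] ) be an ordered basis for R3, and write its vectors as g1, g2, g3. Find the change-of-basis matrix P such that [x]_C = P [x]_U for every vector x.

[[2, -1, 0], [2, 2, 1], [2, -1, 2]]

Column j of P is [bj]_C, since P maps U-coordinates to C-coordinates.
Expressing b1 in C: b1 = 2g1 + 2g2 + 2g3, so column 1 of P is [2, 2, 2].
Doing the same for each bj gives P = [[2, -1, 0], [2, 2, 1], [2, -1, 2]].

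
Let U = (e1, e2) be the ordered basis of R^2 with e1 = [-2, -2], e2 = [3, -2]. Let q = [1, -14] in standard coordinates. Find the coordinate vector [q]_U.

[q]_U is the unique c with M c = q, where M has columns e1, e2.
System: -2c_1 + 3c_2 = 1, -2c_1 - 2c_2 = -14; solving gives c_1 = 4, c_2 = 3.
Check: 4e1 + 3e2 = [1, -14].

[4, 3]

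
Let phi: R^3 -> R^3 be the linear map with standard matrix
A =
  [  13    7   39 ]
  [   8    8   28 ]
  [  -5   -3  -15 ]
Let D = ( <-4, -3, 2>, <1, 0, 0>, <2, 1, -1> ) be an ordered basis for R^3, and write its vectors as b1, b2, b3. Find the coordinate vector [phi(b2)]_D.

Compute phi(b2) = A b2 = <13, 8, -5> in standard coordinates.
Then write this in D-coordinates: solve for y in y_1 b1 + ... + y_3 b3 = <13, 8, -5>.
This gives y = <-3, 3, -1>, which is column 2 of [phi]_D.

<-3, 3, -1>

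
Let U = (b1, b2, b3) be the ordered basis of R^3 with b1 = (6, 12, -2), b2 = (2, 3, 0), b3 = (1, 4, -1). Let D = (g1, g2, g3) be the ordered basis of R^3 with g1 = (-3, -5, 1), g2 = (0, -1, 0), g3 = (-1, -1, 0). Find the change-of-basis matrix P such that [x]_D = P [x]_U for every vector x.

[[-2, 0, -1], [-2, -1, -1], [0, -2, 2]]

Column j of P is [bj]_D, since P maps U-coordinates to D-coordinates.
Expressing b1 in D: b1 = -2g1 - 2g2 + 0·g3, so column 1 of P is (-2, -2, 0).
Doing the same for each bj gives P = [[-2, 0, -1], [-2, -1, -1], [0, -2, 2]].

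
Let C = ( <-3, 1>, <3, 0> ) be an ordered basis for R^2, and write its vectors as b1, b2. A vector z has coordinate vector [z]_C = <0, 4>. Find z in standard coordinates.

<12, 0>

By definition z = 0·b1 + 4b2.
Summing componentwise gives <12, 0>.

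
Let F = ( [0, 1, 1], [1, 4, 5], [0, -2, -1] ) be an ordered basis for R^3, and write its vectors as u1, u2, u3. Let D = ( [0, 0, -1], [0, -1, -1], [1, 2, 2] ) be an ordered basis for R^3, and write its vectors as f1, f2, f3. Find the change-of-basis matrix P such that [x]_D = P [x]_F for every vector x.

Column j of P is [uj]_D, since P maps F-coordinates to D-coordinates.
Expressing u1 in D: u1 = 0·f1 - f2 + 0·f3, so column 1 of P is [0, -1, 0].
Doing the same for each uj gives P = [[0, -1, -1], [-1, -2, 2], [0, 1, 0]].

[[0, -1, -1], [-1, -2, 2], [0, 1, 0]]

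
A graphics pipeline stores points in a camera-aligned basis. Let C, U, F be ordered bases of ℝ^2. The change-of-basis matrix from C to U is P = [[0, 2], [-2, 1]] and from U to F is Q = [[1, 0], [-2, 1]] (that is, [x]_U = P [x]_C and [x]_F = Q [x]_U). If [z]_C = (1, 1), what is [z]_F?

(2, -5)

Apply P to get U-coordinates (2, -1), then Q to get F-coordinates.
The result is [z]_F = (2, -5).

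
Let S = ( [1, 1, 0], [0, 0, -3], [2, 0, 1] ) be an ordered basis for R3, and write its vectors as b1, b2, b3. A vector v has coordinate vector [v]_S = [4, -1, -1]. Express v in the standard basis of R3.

[2, 4, 2]

v = M [v]_S, where M has columns b1, ..., b3.
Carrying out the matrix-vector product, v = [2, 4, 2].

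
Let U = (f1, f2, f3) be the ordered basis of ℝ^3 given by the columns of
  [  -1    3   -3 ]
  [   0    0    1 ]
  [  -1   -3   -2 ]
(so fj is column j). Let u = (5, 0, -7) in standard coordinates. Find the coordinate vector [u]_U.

(1, 2, 0)

We seek scalars with c_1 f1 + ... + c_3 f3 = u; equivalently solve M c = u where the columns of M are f1, ..., f3.
Gaussian elimination on [M | u] yields c = (1, 2, 0).
Check: f1 + 2f2 + 0·f3 = (5, 0, -7).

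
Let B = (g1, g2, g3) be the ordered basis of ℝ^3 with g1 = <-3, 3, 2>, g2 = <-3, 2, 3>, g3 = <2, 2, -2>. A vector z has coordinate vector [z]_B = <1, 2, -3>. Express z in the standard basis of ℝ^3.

<-15, 1, 14>

The coordinates say z = g1 + 2g2 - 3g3; adding the scaled basis vectors gives <-15, 1, 14>.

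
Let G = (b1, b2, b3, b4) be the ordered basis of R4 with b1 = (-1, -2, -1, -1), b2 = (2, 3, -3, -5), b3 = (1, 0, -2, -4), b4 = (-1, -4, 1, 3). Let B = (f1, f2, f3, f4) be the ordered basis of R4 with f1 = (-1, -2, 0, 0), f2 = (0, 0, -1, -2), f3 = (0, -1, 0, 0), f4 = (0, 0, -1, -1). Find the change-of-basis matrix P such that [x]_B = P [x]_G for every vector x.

Let M have columns bj and N have columns fj. Then for every x, N [x]_B = x = M [x]_G, so P = N^(-1) M.
Since det N = 1, N^(-1) has integer entries; multiplying gives P = [[1, -2, -1, 1], [0, 2, 2, -2], [0, 1, 2, 2], [1, 1, 0, 1]].

[[1, -2, -1, 1], [0, 2, 2, -2], [0, 1, 2, 2], [1, 1, 0, 1]]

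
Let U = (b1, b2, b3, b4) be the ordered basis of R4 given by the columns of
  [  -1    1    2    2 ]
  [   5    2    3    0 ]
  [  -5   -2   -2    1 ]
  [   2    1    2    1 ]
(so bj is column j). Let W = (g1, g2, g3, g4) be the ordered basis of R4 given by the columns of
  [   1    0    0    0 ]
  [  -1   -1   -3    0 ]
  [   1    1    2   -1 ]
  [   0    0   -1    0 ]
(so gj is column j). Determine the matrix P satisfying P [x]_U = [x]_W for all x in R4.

Column j of P is [bj]_W, since P maps U-coordinates to W-coordinates.
Expressing b1 in W: b1 = -g1 + 2g2 - 2g3 + 2g4, so column 1 of P is [-1, 2, -2, 2].
Doing the same for each bj gives P = [[-1, 1, 2, 2], [2, 0, 1, 1], [-2, -1, -2, -1], [2, 1, 1, 0]].

[[-1, 1, 2, 2], [2, 0, 1, 1], [-2, -1, -2, -1], [2, 1, 1, 0]]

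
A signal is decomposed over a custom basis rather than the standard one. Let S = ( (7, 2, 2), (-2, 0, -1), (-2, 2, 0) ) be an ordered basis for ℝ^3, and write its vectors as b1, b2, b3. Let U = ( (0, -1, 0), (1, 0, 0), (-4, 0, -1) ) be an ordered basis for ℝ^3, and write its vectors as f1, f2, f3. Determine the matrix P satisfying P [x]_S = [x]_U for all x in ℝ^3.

Take x = bj: its S-coordinates are the j-th standard unit vector, so P e_j — column j of P — equals [bj]_U.
b1 = -2f1 - f2 - 2f3, giving column 1 = (-2, -1, -2); repeating for each j gives P = [[-2, 0, -2], [-1, 2, -2], [-2, 1, 0]].

[[-2, 0, -2], [-1, 2, -2], [-2, 1, 0]]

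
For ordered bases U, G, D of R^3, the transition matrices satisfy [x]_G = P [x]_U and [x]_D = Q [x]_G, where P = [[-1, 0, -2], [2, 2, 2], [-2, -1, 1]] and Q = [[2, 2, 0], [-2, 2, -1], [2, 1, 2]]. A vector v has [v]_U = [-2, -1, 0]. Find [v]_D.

Apply P to get G-coordinates [2, -6, 5], then Q to get D-coordinates.
The result is [v]_D = [-8, -21, 8].

[-8, -21, 8]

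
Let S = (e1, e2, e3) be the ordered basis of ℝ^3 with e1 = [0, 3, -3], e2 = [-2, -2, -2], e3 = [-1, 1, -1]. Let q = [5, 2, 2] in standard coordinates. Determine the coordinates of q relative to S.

[1, -1, -3]

Write q = c_1 e1 + ... + c_3 e3 and solve for the c_i.
Gaussian elimination on [M | q] yields c = (1, -1, -3).
Check: e1 - e2 - 3e3 = [5, 2, 2].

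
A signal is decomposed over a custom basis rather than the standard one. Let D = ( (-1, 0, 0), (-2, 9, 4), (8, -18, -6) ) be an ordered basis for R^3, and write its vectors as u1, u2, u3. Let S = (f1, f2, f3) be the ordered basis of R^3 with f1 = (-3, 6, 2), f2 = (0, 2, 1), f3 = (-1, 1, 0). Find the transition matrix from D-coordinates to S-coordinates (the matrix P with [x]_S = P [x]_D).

[[1, 1, -2], [-2, 2, -2], [-2, -1, -2]]

Take x = uj: its D-coordinates are the j-th standard unit vector, so P e_j — column j of P — equals [uj]_S.
u1 = f1 - 2f2 - 2f3, giving column 1 = (1, -2, -2); repeating for each j gives P = [[1, 1, -2], [-2, 2, -2], [-2, -1, -2]].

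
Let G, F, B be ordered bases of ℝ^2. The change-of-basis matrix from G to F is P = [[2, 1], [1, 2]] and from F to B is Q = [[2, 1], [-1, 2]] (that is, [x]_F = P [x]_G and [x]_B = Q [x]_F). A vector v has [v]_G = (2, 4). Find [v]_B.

(26, 12)

Composing the changes, [v]_B = Q P [v]_G.
Q P = [[5, 4], [0, 3]]; applying this to (2, 4) gives (26, 12).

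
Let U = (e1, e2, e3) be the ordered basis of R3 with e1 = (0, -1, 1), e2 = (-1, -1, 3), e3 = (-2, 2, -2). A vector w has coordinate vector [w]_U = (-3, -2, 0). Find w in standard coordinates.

The coordinates say w = -3e1 - 2e2 + 0·e3; adding the scaled basis vectors gives (2, 5, -9).

(2, 5, -9)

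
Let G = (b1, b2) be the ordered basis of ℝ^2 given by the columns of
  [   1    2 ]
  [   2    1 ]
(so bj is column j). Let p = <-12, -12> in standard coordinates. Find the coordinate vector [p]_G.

<-4, -4>

We seek scalars with c_1 b1 + c_2 b2 = p; equivalently solve M c = p where the columns of M are b1, b2.
System: c_1 + 2c_2 = -12, 2c_1 + c_2 = -12; solving gives c_1 = -4, c_2 = -4.
Check: -4b1 - 4b2 = <-12, -12>.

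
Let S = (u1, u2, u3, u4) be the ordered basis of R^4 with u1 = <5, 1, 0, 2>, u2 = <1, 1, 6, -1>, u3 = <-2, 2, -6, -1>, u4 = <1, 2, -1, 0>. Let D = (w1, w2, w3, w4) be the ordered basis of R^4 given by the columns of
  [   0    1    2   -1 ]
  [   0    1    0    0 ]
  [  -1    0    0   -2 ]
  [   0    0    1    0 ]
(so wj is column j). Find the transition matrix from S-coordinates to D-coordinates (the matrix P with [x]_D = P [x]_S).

[[0, -2, 2, -1], [1, 1, 2, 2], [2, -1, -1, 0], [0, -2, 2, 1]]

Let M have columns uj and N have columns wj. Then for every x, N [x]_D = x = M [x]_S, so P = N^(-1) M.
Since det N = 1, N^(-1) has integer entries; multiplying gives P = [[0, -2, 2, -1], [1, 1, 2, 2], [2, -1, -1, 0], [0, -2, 2, 1]].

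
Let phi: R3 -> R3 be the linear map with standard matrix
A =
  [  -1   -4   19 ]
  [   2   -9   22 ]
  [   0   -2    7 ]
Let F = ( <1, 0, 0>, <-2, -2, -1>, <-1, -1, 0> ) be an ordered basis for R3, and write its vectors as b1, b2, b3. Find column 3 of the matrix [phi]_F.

<-2, -2, -3>

Compute phi(b3) = A b3 = <5, 7, 2> in standard coordinates.
Then write this in F-coordinates: solve for y in y_1 b1 + ... + y_3 b3 = <5, 7, 2>.
This gives y = <-2, -2, -3>, which is column 3 of [phi]_F.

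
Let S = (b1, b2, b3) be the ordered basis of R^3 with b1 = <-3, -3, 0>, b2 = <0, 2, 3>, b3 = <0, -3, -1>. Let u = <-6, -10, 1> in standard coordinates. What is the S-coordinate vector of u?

[u]_S is the unique c with M c = u, where M has columns b1, ..., b3.
Solving this 3x3 system gives c = (2, 1, 2).
Check: 2b1 + b2 + 2b3 = <-6, -10, 1>.

<2, 1, 2>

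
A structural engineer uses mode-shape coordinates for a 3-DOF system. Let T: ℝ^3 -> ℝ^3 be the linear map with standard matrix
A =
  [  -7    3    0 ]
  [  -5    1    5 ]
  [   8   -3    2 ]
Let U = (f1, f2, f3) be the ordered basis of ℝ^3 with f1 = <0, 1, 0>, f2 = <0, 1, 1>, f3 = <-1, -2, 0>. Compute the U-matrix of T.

[[-2, 1, 3], [-3, -1, -2], [-3, -3, -1]]

With P the matrix whose columns are f1, ..., f3, [T]_U = P^(-1) A P.
Column by column: T(f1) = A f1 = <3, 1, -3>; its U-coordinates <-2, -3, -3> give column 1.
Continuing for each basis vector yields [T]_U = [[-2, 1, 3], [-3, -1, -2], [-3, -3, -1]].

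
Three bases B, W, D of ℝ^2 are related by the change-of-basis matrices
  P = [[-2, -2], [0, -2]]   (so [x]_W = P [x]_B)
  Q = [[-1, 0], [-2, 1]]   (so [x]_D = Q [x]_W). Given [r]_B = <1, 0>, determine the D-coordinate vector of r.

<2, 4>

Composing the changes, [r]_D = Q P [r]_B.
Q P = [[2, 2], [4, 2]]; applying this to <1, 0> gives <2, 4>.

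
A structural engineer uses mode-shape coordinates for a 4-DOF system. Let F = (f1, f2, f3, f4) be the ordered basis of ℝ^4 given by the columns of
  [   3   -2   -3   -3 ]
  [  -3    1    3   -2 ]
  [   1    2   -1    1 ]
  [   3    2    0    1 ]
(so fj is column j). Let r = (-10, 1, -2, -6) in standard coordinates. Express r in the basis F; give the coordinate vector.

Write r = c_1 f1 + ... + c_4 f4 and solve for the c_i.
Solving this 4x4 system gives c = (-2, -1, 0, 2).
Check: -2f1 - f2 + 0·f3 + 2f4 = (-10, 1, -2, -6).

(-2, -1, 0, 2)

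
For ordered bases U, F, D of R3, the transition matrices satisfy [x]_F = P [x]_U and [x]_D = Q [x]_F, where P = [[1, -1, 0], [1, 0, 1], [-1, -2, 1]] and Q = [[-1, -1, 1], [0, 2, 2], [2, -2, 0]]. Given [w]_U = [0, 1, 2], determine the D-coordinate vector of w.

[-1, 4, -6]

Apply P to get F-coordinates [-1, 2, 0], then Q to get D-coordinates.
The result is [w]_D = [-1, 4, -6].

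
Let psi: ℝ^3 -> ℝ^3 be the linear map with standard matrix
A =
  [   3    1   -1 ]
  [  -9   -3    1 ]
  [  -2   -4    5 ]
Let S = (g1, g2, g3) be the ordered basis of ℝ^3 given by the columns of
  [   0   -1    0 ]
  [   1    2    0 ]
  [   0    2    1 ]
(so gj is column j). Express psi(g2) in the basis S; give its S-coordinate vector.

(-1, 3, -2)

Compute psi(g2) = A g2 = (-3, 5, 4) in standard coordinates.
Then write this in S-coordinates: solve for y in y_1 g1 + ... + y_3 g3 = (-3, 5, 4).
This gives y = (-1, 3, -2), which is column 2 of [psi]_S.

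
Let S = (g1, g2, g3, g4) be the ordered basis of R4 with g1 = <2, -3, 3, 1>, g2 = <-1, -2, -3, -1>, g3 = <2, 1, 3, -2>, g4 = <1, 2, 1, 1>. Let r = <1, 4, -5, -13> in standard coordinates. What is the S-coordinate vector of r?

[r]_S is the unique c with M c = r, where M has columns g1, ..., g4.
Gaussian elimination on [M | r] yields c = (-2, 4, 4, 1).
Check: -2g1 + 4g2 + 4g3 + g4 = <1, 4, -5, -13>.

<-2, 4, 4, 1>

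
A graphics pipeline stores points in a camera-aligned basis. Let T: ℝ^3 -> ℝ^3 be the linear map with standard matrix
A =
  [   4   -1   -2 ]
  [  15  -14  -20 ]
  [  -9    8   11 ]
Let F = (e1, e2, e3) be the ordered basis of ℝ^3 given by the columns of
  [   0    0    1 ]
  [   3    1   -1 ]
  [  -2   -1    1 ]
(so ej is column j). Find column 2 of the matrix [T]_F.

Compute T(e2) = A e2 = [1, 6, -3] in standard coordinates.
Then write this in F-coordinates: solve for y in y_1 e1 + ... + y_3 e3 = [1, 6, -3].
This gives y = [3, -2, 1], which is column 2 of [T]_F.

[3, -2, 1]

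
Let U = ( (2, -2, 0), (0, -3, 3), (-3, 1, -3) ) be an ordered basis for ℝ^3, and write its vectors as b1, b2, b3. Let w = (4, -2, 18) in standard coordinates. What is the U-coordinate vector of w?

[w]_U is the unique c with M c = w, where M has columns b1, ..., b3.
Gaussian elimination on [M | w] yields c = (-4, 2, -4).
Check: -4b1 + 2b2 - 4b3 = (4, -2, 18).

(-4, 2, -4)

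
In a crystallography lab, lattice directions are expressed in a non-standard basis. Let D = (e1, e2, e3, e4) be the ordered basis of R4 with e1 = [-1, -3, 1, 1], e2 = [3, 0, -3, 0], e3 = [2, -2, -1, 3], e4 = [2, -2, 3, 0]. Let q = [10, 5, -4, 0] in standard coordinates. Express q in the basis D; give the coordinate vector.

[-3, 1, 1, 1]

We seek scalars with c_1 e1 + ... + c_4 e4 = q; equivalently solve M c = q where the columns of M are e1, ..., e4.
Row-reducing the augmented matrix [M | q] gives c = (-3, 1, 1, 1).
Check: -3e1 + e2 + e3 + e4 = [10, 5, -4, 0].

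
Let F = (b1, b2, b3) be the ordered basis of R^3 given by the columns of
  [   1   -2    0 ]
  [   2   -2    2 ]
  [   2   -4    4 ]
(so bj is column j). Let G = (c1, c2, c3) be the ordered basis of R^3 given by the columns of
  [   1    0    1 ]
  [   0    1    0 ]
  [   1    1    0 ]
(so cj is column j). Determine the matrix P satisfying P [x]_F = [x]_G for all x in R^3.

[[0, -2, 2], [2, -2, 2], [1, 0, -2]]

Column j of P is [bj]_G, since P maps F-coordinates to G-coordinates.
Expressing b1 in G: b1 = 0·c1 + 2c2 + c3, so column 1 of P is (0, 2, 1).
Doing the same for each bj gives P = [[0, -2, 2], [2, -2, 2], [1, 0, -2]].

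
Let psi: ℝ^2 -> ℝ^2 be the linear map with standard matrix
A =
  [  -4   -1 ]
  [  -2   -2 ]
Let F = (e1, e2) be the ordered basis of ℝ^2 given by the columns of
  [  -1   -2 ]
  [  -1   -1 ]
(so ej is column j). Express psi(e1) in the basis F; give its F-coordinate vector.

<-3, -1>

Column 1 of [psi]_F is the F-coordinate vector of psi(e1).
In standard coordinates psi(e1) = A e1 = <5, 4>.
Converting to F: <5, 4> = -3e1 - e2, so the coordinate vector is <-3, -1>.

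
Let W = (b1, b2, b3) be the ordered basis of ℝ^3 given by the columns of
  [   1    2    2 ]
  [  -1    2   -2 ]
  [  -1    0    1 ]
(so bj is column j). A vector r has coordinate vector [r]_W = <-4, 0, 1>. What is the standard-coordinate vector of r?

<-2, 2, 5>

By definition r = -4b1 + 0·b2 + b3.
Summing componentwise gives <-2, 2, 5>.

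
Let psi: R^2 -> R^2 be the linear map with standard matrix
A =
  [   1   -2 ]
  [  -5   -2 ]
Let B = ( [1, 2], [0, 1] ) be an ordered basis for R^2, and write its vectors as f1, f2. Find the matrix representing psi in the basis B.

[[-3, -2], [-3, 2]]

The j-th column of [psi]_B is [psi(fj)]_B.
psi(f1) = A f1 = [-3, -9] = -3f1 - 3f2, so column 1 is [-3, -3].
Repeating for f2 and assembling the columns gives [[-3, -2], [-3, 2]].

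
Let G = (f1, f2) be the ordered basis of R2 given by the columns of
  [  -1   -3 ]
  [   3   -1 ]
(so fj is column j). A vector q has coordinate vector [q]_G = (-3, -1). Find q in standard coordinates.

By definition q = -3f1 - f2.
Summing componentwise gives (6, -8).

(6, -8)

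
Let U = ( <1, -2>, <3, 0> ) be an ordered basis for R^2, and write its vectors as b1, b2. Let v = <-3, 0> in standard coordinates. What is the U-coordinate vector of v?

Write v = c_1 b1 + c_2 b2 and solve for the c_i.
System: c_1 + 3c_2 = -3, -2c_1 + 0c_2 = 0; solving gives c_1 = 0, c_2 = -1.
Check: 0·b1 - b2 = <-3, 0>.

<0, -1>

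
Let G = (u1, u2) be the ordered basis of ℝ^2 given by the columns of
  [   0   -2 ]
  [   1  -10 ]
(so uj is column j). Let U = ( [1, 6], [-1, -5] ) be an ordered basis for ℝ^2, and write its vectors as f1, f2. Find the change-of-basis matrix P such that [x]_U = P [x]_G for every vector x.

[[1, 0], [1, 2]]

Column j of P is [uj]_U, since P maps G-coordinates to U-coordinates.
Expressing u1 in U: u1 = f1 + f2, so column 1 of P is [1, 1].
Doing the same for each uj gives P = [[1, 0], [1, 2]].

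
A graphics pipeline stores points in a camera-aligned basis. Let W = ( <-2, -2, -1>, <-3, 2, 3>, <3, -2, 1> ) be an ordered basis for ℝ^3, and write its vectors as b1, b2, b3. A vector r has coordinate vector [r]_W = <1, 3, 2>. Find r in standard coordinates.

<-5, 0, 10>

The coordinates say r = b1 + 3b2 + 2b3; adding the scaled basis vectors gives <-5, 0, 10>.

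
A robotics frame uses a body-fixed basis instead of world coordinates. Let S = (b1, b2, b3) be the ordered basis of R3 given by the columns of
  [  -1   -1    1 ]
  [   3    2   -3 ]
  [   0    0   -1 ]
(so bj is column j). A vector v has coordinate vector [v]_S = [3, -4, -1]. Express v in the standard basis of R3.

The coordinates say v = 3b1 - 4b2 - b3; adding the scaled basis vectors gives [0, 4, 1].

[0, 4, 1]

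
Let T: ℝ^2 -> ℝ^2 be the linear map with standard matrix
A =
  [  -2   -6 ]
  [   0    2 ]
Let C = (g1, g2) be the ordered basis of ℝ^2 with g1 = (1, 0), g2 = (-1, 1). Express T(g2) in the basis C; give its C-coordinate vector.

(-2, 2)

Compute T(g2) = A g2 = (-4, 2) in standard coordinates.
Then write this in C-coordinates: solve for y in y_1 g1 + y_2 g2 = (-4, 2).
This gives y = (-2, 2), which is column 2 of [T]_C.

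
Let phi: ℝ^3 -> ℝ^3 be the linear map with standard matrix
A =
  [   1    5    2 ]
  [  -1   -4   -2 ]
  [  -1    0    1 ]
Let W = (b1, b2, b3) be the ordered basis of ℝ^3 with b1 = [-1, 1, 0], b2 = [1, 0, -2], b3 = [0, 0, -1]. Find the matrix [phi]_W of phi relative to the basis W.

Let P have columns b1, ..., b3. Then [phi]_W = P^(-1) A P.
Here det P = 1, so P^(-1) is integer; computing A P first and then P^(-1)(A P) gives [[-3, 3, 2], [1, 0, 0], [-3, 3, 1]].

[[-3, 3, 2], [1, 0, 0], [-3, 3, 1]]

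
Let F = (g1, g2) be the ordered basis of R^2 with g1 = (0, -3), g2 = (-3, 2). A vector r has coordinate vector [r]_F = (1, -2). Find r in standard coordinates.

(6, -7)

The coordinates say r = g1 - 2g2; adding the scaled basis vectors gives (6, -7).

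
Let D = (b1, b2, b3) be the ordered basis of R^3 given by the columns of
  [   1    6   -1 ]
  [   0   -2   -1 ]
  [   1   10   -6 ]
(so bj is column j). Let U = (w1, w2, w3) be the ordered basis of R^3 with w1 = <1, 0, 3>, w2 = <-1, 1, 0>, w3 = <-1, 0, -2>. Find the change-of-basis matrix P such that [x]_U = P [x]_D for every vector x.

Take x = bj: its D-coordinates are the j-th standard unit vector, so P e_j — column j of P — equals [bj]_U.
b1 = -w1 + 0·w2 - 2w3, giving column 1 = <-1, 0, -2>; repeating for each j gives P = [[-1, 2, -2], [0, -2, -1], [-2, -2, 0]].

[[-1, 2, -2], [0, -2, -1], [-2, -2, 0]]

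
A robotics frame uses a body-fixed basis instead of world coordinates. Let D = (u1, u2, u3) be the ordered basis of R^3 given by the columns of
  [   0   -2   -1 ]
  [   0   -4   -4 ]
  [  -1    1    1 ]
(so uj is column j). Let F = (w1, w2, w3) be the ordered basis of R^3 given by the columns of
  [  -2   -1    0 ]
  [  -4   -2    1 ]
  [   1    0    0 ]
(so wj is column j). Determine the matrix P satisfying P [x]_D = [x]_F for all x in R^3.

Take x = uj: its D-coordinates are the j-th standard unit vector, so P e_j — column j of P — equals [uj]_F.
u1 = -w1 + 2w2 + 0·w3, giving column 1 = [-1, 2, 0]; repeating for each j gives P = [[-1, 1, 1], [2, 0, -1], [0, 0, -2]].

[[-1, 1, 1], [2, 0, -1], [0, 0, -2]]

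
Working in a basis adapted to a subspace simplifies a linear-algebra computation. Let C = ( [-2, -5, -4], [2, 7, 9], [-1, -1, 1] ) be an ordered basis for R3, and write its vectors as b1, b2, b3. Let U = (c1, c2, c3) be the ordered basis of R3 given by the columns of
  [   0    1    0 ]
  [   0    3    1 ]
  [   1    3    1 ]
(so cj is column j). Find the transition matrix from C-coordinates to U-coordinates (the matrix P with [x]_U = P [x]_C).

[[1, 2, 2], [-2, 2, -1], [1, 1, 2]]

Let M have columns bj and N have columns cj. Then for every x, N [x]_U = x = M [x]_C, so P = N^(-1) M.
Since det N = 1, N^(-1) has integer entries; multiplying gives P = [[1, 2, 2], [-2, 2, -1], [1, 1, 2]].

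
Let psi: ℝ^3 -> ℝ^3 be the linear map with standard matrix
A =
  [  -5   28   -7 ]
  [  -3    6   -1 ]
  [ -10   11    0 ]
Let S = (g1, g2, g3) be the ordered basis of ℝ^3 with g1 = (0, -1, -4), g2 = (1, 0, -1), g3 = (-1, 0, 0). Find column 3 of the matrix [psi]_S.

Compute psi(g3) = A g3 = (5, 3, 10) in standard coordinates.
Then write this in S-coordinates: solve for y in y_1 g1 + ... + y_3 g3 = (5, 3, 10).
This gives y = (-3, 2, -3), which is column 3 of [psi]_S.

(-3, 2, -3)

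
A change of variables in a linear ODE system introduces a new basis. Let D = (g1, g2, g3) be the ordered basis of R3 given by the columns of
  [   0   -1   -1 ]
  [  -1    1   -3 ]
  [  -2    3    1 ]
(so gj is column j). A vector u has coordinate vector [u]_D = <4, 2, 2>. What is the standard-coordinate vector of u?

The coordinates say u = 4g1 + 2g2 + 2g3; adding the scaled basis vectors gives <-4, -8, 0>.

<-4, -8, 0>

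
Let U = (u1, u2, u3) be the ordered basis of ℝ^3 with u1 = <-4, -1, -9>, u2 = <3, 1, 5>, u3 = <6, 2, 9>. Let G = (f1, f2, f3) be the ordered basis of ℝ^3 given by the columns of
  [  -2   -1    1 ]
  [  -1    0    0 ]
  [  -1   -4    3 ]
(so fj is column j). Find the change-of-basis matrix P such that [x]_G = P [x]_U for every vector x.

[[1, -1, -2], [2, -1, -1], [0, 0, 1]]

Let M have columns uj and N have columns fj. Then for every x, N [x]_G = x = M [x]_U, so P = N^(-1) M.
Since det N = 1, N^(-1) has integer entries; multiplying gives P = [[1, -1, -2], [2, -1, -1], [0, 0, 1]].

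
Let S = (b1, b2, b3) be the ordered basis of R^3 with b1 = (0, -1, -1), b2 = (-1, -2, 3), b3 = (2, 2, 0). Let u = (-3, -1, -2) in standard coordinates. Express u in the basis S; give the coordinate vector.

Write u = c_1 b1 + ... + c_3 b3 and solve for the c_i.
Gaussian elimination on [M | u] yields c = (-1, -1, -2).
Check: -b1 - b2 - 2b3 = (-3, -1, -2).

(-1, -1, -2)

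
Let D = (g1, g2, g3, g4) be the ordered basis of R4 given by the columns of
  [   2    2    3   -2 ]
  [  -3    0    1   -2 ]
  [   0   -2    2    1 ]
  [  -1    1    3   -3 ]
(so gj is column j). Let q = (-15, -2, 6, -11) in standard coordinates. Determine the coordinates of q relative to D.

(-1, -3, -1, 2)

We seek scalars with c_1 g1 + ... + c_4 g4 = q; equivalently solve M c = q where the columns of M are g1, ..., g4.
Row-reducing the augmented matrix [M | q] gives c = (-1, -3, -1, 2).
Check: -g1 - 3g2 - g3 + 2g4 = (-15, -2, 6, -11).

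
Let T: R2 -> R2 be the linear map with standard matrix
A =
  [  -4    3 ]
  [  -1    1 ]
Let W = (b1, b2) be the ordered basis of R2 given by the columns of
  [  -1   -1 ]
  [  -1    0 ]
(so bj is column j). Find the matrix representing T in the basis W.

The j-th column of [T]_W is [T(bj)]_W.
T(b1) = A b1 = (1, 0) = 0·b1 - b2, so column 1 is (0, -1).
Repeating for b2 and assembling the columns gives [[0, -1], [-1, -3]].

[[0, -1], [-1, -3]]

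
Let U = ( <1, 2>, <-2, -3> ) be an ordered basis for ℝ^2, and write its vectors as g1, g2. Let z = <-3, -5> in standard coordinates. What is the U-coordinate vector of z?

[z]_U is the unique c with M c = z, where M has columns g1, g2.
System: c_1 - 2c_2 = -3, 2c_1 - 3c_2 = -5; solving gives c_1 = -1, c_2 = 1.
Check: -g1 + g2 = <-3, -5>.

<-1, 1>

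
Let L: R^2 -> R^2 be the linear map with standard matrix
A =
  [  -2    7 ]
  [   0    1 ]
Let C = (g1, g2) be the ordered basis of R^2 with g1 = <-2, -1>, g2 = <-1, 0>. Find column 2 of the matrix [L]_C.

<0, -2>

Column 2 of [L]_C is the C-coordinate vector of L(g2).
In standard coordinates L(g2) = A g2 = <2, 0>.
Converting to C: <2, 0> = 0·g1 - 2g2, so the coordinate vector is <0, -2>.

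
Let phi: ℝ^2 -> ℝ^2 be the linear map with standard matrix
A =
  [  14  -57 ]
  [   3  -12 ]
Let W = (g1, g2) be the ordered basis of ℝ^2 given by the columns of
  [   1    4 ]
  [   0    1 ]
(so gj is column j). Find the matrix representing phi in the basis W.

[[2, -1], [3, 0]]

With P the matrix whose columns are g1, g2, [phi]_W = P^(-1) A P.
Column by column: phi(g1) = A g1 = (14, 3); its W-coordinates (2, 3) give column 1.
Continuing for each basis vector yields [phi]_W = [[2, -1], [3, 0]].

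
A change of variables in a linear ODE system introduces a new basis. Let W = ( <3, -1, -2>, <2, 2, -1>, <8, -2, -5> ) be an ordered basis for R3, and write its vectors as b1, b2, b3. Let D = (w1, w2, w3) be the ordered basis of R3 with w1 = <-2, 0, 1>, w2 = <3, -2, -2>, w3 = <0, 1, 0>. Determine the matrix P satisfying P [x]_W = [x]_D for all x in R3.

Let M have columns bj and N have columns wj. Then for every x, N [x]_D = x = M [x]_W, so P = N^(-1) M.
Since det N = -1, N^(-1) has integer entries; multiplying gives P = [[0, -1, -1], [1, 0, 2], [1, 2, 2]].

[[0, -1, -1], [1, 0, 2], [1, 2, 2]]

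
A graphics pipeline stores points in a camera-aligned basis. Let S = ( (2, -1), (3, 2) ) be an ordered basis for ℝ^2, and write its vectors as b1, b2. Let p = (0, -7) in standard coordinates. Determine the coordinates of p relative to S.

(3, -2)

[p]_S is the unique c with M c = p, where M has columns b1, b2.
System: 2c_1 + 3c_2 = 0, -c_1 + 2c_2 = -7; solving gives c_1 = 3, c_2 = -2.
Check: 3b1 - 2b2 = (0, -7).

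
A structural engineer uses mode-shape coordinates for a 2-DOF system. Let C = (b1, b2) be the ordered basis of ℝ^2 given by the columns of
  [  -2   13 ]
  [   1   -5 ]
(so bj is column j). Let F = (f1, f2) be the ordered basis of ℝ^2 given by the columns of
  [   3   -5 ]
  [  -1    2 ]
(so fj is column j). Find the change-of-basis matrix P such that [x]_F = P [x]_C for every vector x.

[[1, 1], [1, -2]]

Let M have columns bj and N have columns fj. Then for every x, N [x]_F = x = M [x]_C, so P = N^(-1) M.
Since det N = 1, N^(-1) has integer entries; multiplying gives P = [[1, 1], [1, -2]].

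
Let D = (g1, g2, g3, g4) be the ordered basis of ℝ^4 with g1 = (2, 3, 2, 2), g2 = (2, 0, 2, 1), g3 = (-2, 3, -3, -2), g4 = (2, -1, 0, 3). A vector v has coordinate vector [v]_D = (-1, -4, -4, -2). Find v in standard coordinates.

The coordinates say v = -g1 - 4g2 - 4g3 - 2g4; adding the scaled basis vectors gives (-6, -13, 2, -4).

(-6, -13, 2, -4)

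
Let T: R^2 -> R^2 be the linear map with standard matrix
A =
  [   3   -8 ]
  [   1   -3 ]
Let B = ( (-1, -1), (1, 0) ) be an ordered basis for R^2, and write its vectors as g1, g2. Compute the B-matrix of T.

[[-2, -1], [3, 2]]

With P the matrix whose columns are g1, g2, [T]_B = P^(-1) A P.
Column by column: T(g1) = A g1 = (5, 2); its B-coordinates (-2, 3) give column 1.
Continuing for each basis vector yields [T]_B = [[-2, -1], [3, 2]].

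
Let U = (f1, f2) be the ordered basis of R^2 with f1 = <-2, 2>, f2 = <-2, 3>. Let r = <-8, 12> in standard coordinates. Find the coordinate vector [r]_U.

<0, 4>

[r]_U is the unique c with M c = r, where M has columns f1, f2.
System: -2c_1 - 2c_2 = -8, 2c_1 + 3c_2 = 12; solving gives c_1 = 0, c_2 = 4.
Check: 0·f1 + 4f2 = <-8, 12>.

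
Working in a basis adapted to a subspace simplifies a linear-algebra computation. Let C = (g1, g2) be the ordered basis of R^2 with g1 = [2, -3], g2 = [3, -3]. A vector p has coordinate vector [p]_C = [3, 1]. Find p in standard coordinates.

The coordinates say p = 3g1 + g2; adding the scaled basis vectors gives [9, -12].

[9, -12]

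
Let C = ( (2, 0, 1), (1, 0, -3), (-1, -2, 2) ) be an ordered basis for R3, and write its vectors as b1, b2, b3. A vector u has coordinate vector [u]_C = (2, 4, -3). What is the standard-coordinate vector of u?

u = M [u]_C, where M has columns b1, ..., b3.
Carrying out the matrix-vector product, u = (11, 6, -16).

(11, 6, -16)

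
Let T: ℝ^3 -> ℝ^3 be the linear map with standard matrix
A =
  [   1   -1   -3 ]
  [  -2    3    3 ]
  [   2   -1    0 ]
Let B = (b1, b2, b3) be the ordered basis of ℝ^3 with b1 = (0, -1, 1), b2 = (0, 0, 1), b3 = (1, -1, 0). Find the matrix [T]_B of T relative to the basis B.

[[2, 0, 3], [-1, 0, 0], [-2, -3, 2]]

Let P have columns b1, ..., b3. Then [T]_B = P^(-1) A P.
Here det P = -1, so P^(-1) is integer; computing A P first and then P^(-1)(A P) gives [[2, 0, 3], [-1, 0, 0], [-2, -3, 2]].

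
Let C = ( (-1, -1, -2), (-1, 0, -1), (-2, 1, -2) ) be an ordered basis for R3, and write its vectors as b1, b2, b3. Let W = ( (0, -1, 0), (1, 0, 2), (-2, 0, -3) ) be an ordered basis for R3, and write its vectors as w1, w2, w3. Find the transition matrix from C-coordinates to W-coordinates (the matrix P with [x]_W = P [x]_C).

Let M have columns bj and N have columns wj. Then for every x, N [x]_W = x = M [x]_C, so P = N^(-1) M.
Since det N = 1, N^(-1) has integer entries; multiplying gives P = [[1, 0, -1], [-1, 1, 2], [0, 1, 2]].

[[1, 0, -1], [-1, 1, 2], [0, 1, 2]]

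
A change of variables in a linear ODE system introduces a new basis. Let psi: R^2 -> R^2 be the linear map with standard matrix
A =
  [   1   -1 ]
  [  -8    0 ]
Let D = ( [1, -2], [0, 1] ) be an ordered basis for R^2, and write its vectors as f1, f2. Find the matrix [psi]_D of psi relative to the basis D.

With P the matrix whose columns are f1, f2, [psi]_D = P^(-1) A P.
Column by column: psi(f1) = A f1 = [3, -8]; its D-coordinates [3, -2] give column 1.
Continuing for each basis vector yields [psi]_D = [[3, -1], [-2, -2]].

[[3, -1], [-2, -2]]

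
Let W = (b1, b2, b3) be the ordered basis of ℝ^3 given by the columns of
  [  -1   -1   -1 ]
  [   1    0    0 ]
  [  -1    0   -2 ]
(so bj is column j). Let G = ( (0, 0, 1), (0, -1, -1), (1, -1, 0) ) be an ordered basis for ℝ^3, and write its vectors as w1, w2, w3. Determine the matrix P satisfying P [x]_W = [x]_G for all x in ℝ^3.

Let M have columns bj and N have columns wj. Then for every x, N [x]_G = x = M [x]_W, so P = N^(-1) M.
Since det N = 1, N^(-1) has integer entries; multiplying gives P = [[-1, 1, -1], [0, 1, 1], [-1, -1, -1]].

[[-1, 1, -1], [0, 1, 1], [-1, -1, -1]]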